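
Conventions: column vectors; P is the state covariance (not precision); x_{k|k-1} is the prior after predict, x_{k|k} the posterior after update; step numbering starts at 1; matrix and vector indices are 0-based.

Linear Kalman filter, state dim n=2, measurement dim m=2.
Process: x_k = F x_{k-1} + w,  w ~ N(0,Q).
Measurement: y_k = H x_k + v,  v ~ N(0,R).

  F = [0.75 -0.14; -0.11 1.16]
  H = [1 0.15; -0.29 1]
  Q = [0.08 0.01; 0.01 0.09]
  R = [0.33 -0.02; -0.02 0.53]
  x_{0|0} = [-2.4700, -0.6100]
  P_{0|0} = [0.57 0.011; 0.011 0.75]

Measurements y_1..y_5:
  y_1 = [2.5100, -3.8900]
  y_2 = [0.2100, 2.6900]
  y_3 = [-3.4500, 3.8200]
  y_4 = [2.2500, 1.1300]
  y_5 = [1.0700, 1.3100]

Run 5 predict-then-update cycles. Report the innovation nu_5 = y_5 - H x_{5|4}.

innov = [1.1141, -0.6824]

step 1: x^-=[-1.7671, -0.4359]  P^-=[0.4130 -0.1491; -0.1491 1.1033]  S=[0.7231 -0.1169; -0.1169 1.7545]  K=[0.5211 -0.1185; 0.1297 0.6621]  nu=[4.3425, -3.9666]  x^+=[0.9658, -2.4990]  P^+=[0.1776 -0.0217; -0.0217 0.3420]
step 2: x^-=[1.0742, -3.0050]  P^-=[0.1912 -0.0794; -0.0794 0.5579]  S=[0.5099 -0.0677; -0.0677 1.1501]  K=[0.3386 -0.0973; 0.0760 0.5096]  nu=[-0.4135, 6.0066]  x^+=[0.3496, 0.0246]  P^+=[0.1173 -0.0243; -0.0243 0.2615]
step 3: x^-=[0.2587, -0.0099]  P^-=[0.1562 -0.0637; -0.0637 0.4495]  S=[0.4772 -0.0588; -0.0588 1.0296]  K=[0.2964 -0.0889; 0.0643 0.4582]  nu=[-3.7072, 3.9049]  x^+=[-1.1874, 1.5411]  P^+=[0.1031 -0.0232; -0.0232 0.2348]
step 4: x^-=[-1.1063, 1.9183]  P^-=[0.1474 -0.0572; -0.0572 0.4132]  S=[0.4696 -0.0555; -0.0555 0.9887]  K=[0.2857 -0.0850; 0.0620 0.4381]  nu=[3.0686, -1.1091]  x^+=[-0.1354, 1.6226]  P^+=[0.0993 -0.0220; -0.0220 0.2246]
step 5: x^-=[-0.3287, 1.8971]  P^-=[0.1449 -0.0541; -0.0541 0.3990]  S=[0.4676 -0.0539; -0.0539 0.9726]  K=[0.2828 -0.0832; 0.0618 0.4298]  nu=[1.1141, -0.6824]  x^+=[0.0432, 1.6726]  P^+=[0.0982 -0.0213; -0.0213 0.2204]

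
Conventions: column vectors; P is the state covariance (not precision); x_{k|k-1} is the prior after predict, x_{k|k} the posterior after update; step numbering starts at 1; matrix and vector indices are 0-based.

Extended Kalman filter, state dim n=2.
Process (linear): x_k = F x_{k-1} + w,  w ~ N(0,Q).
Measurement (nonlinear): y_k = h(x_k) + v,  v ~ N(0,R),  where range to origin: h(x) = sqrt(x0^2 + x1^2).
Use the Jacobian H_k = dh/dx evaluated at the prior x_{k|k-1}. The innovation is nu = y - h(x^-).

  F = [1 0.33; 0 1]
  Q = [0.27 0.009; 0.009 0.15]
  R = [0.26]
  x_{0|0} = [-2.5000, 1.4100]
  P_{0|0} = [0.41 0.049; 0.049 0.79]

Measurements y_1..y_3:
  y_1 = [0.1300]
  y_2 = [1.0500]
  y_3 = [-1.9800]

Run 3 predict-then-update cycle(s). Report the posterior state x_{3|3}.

x_post = [-2.0325, -1.5845]

step 1: x^-=[-2.0347, 1.4100]  P^-=[0.7984 0.3187; 0.3187 0.9400]  H_jac=[-0.8219 0.5696]  S=[0.8059]  K=[-0.5890; 0.3393]  nu=[-2.3455]  x^+=[-0.6532, 0.6141]  P^+=[0.5188 0.4798; 0.4798 0.8472]
step 2: x^-=[-0.4505, 0.6141]  P^-=[1.1977 0.7683; 0.7683 0.9972]  H_jac=[-0.5915 0.8063]  S=[0.5945]  K=[-0.1496; 0.5881]  nu=[0.2883]  x^+=[-0.4937, 0.7837]  P^+=[1.1844 0.8206; 0.8206 0.7916]
step 3: x^-=[-0.2350, 0.7837]  P^-=[2.0822 1.0909; 1.0909 0.9416]  H_jac=[-0.2873 0.9578]  S=[0.6954]  K=[0.6424; 0.8463]  nu=[-2.7982]  x^+=[-2.0325, -1.5845]  P^+=[1.7952 0.7128; 0.7128 0.4435]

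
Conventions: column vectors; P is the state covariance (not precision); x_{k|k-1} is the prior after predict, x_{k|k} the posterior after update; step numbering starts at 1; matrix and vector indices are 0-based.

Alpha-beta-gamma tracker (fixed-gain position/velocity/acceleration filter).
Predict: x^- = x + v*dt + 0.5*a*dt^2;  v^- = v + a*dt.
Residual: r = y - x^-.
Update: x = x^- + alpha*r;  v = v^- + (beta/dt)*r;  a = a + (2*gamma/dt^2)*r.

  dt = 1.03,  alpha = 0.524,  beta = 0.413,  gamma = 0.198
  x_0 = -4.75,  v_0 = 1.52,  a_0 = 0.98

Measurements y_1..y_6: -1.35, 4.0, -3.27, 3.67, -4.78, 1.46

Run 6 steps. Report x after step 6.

step 1: x_pred=-2.6646  r=1.3146  x^+=-1.9757  v^+=3.0565  a^+=1.4707
step 2: x_pred=1.9526  r=2.0474  x^+=3.0254  v^+=5.3923  a^+=2.2349
step 3: x_pred=9.7650  r=-13.0350  x^+=2.9346  v^+=2.4676  a^+=-2.6306
step 4: x_pred=4.0808  r=-0.4108  x^+=3.8656  v^+=-0.4067  a^+=-2.7840
step 5: x_pred=1.9699  r=-6.7499  x^+=-1.5670  v^+=-5.9807  a^+=-5.3035
step 6: x_pred=-10.5404  r=12.0004  x^+=-4.2522  v^+=-6.6315  a^+=-0.8241

x_post = -4.2522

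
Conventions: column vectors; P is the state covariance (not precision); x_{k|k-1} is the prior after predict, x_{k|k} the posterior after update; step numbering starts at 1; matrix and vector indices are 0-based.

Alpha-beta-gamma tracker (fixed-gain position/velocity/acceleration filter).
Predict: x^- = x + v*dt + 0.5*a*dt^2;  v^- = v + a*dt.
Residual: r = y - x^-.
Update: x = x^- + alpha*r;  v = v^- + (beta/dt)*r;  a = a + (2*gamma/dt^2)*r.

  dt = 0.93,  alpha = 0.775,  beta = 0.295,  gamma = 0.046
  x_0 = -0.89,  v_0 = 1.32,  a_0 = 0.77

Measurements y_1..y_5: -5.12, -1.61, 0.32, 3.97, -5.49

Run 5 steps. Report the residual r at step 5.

resid = -11.9562

step 1: x_pred=0.6706  r=-5.7906  x^+=-3.8171  v^+=0.1993  a^+=0.1541
step 2: x_pred=-3.5651  r=1.9551  x^+=-2.0499  v^+=0.9628  a^+=0.3620
step 3: x_pred=-0.9980  r=1.3180  x^+=0.0235  v^+=1.7175  a^+=0.5022
step 4: x_pred=1.8379  r=2.1321  x^+=3.4903  v^+=2.8609  a^+=0.7290
step 5: x_pred=6.4662  r=-11.9562  x^+=-2.7999  v^+=-0.2537  a^+=-0.5428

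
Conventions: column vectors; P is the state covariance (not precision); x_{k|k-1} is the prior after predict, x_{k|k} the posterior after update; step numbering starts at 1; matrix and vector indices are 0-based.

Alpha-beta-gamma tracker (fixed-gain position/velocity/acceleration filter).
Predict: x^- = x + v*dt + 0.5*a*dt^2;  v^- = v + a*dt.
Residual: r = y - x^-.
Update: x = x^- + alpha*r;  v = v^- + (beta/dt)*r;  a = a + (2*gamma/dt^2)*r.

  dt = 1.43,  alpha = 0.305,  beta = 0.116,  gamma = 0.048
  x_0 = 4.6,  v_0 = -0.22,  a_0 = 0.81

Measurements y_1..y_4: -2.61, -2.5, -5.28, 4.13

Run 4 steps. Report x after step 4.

x_post = 1.2805

step 1: x_pred=5.1136  r=-7.7236  x^+=2.7579  v^+=0.3118  a^+=0.4474
step 2: x_pred=3.6612  r=-6.1612  x^+=1.7820  v^+=0.4518  a^+=0.1582
step 3: x_pred=2.5898  r=-7.8698  x^+=0.1895  v^+=0.0396  a^+=-0.2113
step 4: x_pred=0.0300  r=4.1000  x^+=1.2805  v^+=0.0700  a^+=-0.0188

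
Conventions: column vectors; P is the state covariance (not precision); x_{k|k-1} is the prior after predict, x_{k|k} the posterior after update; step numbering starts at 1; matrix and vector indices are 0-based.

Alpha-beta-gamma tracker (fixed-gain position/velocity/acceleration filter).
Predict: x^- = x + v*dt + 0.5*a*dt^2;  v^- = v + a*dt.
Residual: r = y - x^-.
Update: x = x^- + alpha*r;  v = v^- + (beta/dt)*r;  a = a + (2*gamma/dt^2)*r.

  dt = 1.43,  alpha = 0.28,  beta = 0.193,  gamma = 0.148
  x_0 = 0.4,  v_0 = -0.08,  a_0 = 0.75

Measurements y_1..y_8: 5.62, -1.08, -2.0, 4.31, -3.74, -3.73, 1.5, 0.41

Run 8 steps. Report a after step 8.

step 1: x_pred=1.0524  r=4.5676  x^+=2.3314  v^+=1.6090  a^+=1.4112
step 2: x_pred=6.0750  r=-7.1550  x^+=4.0716  v^+=2.6612  a^+=0.3755
step 3: x_pred=8.2611  r=-10.2611  x^+=5.3880  v^+=1.8133  a^+=-1.1098
step 4: x_pred=6.8462  r=-2.5362  x^+=6.1361  v^+=-0.1161  a^+=-1.4769
step 5: x_pred=4.4600  r=-8.2000  x^+=2.1640  v^+=-3.3348  a^+=-2.6639
step 6: x_pred=-5.3285  r=1.5985  x^+=-4.8809  v^+=-6.9284  a^+=-2.4325
step 7: x_pred=-17.2757  r=18.7757  x^+=-12.0185  v^+=-7.8729  a^+=0.2853
step 8: x_pred=-22.9850  r=23.3950  x^+=-16.4344  v^+=-4.3074  a^+=3.6717

a_post = 3.6717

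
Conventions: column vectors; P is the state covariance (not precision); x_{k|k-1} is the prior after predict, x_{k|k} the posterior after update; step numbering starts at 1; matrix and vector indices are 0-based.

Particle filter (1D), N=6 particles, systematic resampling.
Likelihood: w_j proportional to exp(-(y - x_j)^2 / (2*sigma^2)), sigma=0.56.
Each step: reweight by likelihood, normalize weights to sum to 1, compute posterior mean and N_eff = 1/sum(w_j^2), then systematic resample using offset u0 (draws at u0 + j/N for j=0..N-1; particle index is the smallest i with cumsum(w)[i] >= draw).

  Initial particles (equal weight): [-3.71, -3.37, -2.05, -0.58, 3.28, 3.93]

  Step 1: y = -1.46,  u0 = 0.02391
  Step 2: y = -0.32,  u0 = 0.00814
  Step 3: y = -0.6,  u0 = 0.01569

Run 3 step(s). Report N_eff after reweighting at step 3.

step 1: w=[0.0004, 0.0034, 0.6612, 0.3351, 0.0000, 0.0000]  mean=-1.5626  Neff=1.8202  idx=[2, 2, 2, 2, 3, 3]
step 2: w=[0.0046, 0.0046, 0.0046, 0.0046, 0.4907, 0.4907]  mean=-0.6072  Neff=2.0758  idx=[1, 4, 4, 4, 5, 5]
step 3: w=[0.0070, 0.1986, 0.1986, 0.1986, 0.1986, 0.1986]  mean=-0.5902  Neff=5.0691  idx=[1, 1, 2, 3, 4, 5]

N_eff = 5.0691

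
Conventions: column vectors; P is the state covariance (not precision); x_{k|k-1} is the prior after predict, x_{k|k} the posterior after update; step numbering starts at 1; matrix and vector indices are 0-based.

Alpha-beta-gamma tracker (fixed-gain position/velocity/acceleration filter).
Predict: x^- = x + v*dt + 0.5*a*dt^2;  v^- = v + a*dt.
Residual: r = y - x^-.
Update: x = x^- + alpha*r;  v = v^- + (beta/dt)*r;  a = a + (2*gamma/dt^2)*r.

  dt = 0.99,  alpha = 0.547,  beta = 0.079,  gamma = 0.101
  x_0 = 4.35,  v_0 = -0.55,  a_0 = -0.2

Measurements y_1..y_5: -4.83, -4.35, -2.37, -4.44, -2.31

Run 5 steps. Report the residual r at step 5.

resid = 10.2510

step 1: x_pred=3.7075  r=-8.5375  x^+=-0.9625  v^+=-1.4293  a^+=-1.9596
step 2: x_pred=-3.3378  r=-1.0122  x^+=-3.8915  v^+=-3.4500  a^+=-2.1682
step 3: x_pred=-8.3695  r=5.9995  x^+=-5.0878  v^+=-5.1178  a^+=-0.9317
step 4: x_pred=-10.6110  r=6.1710  x^+=-7.2355  v^+=-5.5478  a^+=0.3402
step 5: x_pred=-12.5610  r=10.2510  x^+=-6.9537  v^+=-4.3930  a^+=2.4529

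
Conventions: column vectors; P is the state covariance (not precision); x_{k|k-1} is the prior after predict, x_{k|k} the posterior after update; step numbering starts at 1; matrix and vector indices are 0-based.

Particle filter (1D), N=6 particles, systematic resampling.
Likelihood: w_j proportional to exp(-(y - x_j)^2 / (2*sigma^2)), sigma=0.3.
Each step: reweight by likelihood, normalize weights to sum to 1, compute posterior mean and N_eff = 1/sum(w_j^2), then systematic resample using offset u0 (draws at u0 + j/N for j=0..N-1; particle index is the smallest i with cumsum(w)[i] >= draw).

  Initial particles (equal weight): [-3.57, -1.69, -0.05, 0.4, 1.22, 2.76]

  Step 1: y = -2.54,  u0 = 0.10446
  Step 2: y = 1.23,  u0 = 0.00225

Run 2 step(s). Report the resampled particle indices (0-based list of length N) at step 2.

resampled_idx = [1, 1, 2, 3, 4, 5]

step 1: w=[0.1324, 0.8676, 0.0000, 0.0000, 0.0000, 0.0000]  mean=-1.9389  Neff=1.2982  idx=[0, 1, 1, 1, 1, 1]
step 2: w=[0.0000, 0.2000, 0.2000, 0.2000, 0.2000, 0.2000]  mean=-1.6900  Neff=5.0000  idx=[1, 1, 2, 3, 4, 5]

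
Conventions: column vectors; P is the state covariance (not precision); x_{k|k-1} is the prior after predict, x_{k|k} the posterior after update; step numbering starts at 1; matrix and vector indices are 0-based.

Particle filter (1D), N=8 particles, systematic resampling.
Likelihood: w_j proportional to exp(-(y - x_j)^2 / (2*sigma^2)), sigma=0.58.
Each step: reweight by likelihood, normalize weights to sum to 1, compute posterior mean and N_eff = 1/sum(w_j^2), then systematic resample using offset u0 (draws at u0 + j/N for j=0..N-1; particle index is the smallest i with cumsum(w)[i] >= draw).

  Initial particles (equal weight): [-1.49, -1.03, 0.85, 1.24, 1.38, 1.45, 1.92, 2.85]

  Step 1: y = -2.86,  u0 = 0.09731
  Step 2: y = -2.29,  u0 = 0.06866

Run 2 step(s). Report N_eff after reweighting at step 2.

step 1: w=[0.8992, 0.1008, 0.0000, 0.0000, 0.0000, 0.0000, 0.0000, 0.0000]  mean=-1.4436  Neff=1.2215  idx=[0, 0, 0, 0, 0, 0, 0, 1]
step 2: w=[0.1380, 0.1380, 0.1380, 0.1380, 0.1380, 0.1380, 0.1380, 0.0338]  mean=-1.4745  Neff=7.4341  idx=[0, 1, 2, 3, 4, 5, 5, 6]

N_eff = 7.4341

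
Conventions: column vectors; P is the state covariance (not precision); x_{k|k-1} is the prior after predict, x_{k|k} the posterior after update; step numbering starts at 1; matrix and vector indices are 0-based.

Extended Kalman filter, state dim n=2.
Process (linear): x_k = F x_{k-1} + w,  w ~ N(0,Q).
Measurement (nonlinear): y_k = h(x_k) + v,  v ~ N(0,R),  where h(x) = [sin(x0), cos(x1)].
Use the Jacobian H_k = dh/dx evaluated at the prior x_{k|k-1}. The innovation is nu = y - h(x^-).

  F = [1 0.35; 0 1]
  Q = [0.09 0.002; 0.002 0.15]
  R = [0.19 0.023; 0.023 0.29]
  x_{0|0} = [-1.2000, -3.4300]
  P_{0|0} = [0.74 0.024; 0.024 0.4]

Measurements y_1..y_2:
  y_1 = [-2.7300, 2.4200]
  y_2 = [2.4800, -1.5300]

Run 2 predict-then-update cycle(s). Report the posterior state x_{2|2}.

x_post = [-3.5119, -3.7707]

step 1: x^-=[-2.4005, -3.4300]  P^-=[0.8958 0.1660; 0.1660 0.5500]  H_jac=[-0.7377 0.0000; 0.0000 -0.2844]  S=[0.6775 0.0578; 0.0578 0.3345]  K=[-0.9778 0.0279; -0.1429 -0.4430]  nu=[-2.0549, 3.3787]  x^+=[-0.2970, -4.6329]  P^+=[0.2510 0.0506; 0.0506 0.4632]
step 2: x^-=[-1.9185, -4.6329]  P^-=[0.4331 0.2147; 0.2147 0.6132]  H_jac=[-0.3408 0.0000; 0.0000 -0.9968]  S=[0.2403 0.0959; 0.0959 0.8993]  K=[-0.5423 -0.1802; -0.0346 -0.6760]  nu=[3.4201, -1.4506]  x^+=[-3.5119, -3.7707]  P^+=[0.3145 0.0649; 0.0649 0.1975]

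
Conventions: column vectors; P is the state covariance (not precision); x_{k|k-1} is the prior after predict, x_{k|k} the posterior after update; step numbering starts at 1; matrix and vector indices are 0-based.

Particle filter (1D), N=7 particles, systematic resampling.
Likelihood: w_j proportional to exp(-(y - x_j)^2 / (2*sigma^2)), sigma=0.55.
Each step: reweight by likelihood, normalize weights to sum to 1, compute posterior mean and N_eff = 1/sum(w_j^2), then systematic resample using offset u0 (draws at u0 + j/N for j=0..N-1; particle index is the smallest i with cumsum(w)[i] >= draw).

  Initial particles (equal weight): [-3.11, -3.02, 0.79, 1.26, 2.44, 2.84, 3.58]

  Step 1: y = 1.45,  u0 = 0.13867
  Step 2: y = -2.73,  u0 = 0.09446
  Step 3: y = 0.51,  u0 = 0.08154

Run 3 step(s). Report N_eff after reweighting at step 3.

N_eff = 7.0000

step 1: w=[0.0000, 0.0000, 0.2918, 0.5647, 0.1186, 0.0246, 0.0003]  mean=1.3025  Neff=2.3885  idx=[2, 2, 3, 3, 3, 3, 5]
step 2: w=[0.4971, 0.4971, 0.0015, 0.0015, 0.0015, 0.0015, 0.0000]  mean=0.7927  Neff=2.0234  idx=[0, 0, 0, 1, 1, 1, 1]
step 3: w=[0.1429, 0.1429, 0.1429, 0.1429, 0.1429, 0.1429, 0.1429]  mean=0.7900  Neff=7.0000  idx=[0, 1, 2, 3, 4, 5, 6]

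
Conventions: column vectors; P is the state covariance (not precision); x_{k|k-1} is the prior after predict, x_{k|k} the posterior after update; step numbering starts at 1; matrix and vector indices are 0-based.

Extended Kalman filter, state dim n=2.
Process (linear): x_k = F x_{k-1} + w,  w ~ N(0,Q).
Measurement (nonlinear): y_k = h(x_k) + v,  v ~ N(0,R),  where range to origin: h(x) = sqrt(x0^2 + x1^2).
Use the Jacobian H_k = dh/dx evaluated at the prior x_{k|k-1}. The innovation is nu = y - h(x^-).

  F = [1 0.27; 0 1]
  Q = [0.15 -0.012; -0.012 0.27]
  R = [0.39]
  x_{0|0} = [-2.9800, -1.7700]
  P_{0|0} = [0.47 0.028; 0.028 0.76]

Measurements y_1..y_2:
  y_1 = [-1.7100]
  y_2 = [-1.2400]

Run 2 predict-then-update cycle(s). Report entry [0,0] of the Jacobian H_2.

H_jac[0,0] = -0.1634

step 1: x^-=[-3.4579, -1.7700]  P^-=[0.6905 0.2212; 0.2212 1.0300]  H_jac=[-0.8902 -0.4556]  S=[1.3304]  K=[-0.5378; -0.5008]  nu=[-5.5946]  x^+=[-0.4493, 1.0315]  P^+=[0.3058 -0.1371; -0.1371 0.6964]
step 2: x^-=[-0.1708, 1.0315]  P^-=[0.4325 0.0390; 0.0390 0.9664]  H_jac=[-0.1634 0.9866]  S=[1.3296]  K=[-0.0242; 0.7123]  nu=[-2.2855]  x^+=[-0.1154, -0.5965]  P^+=[0.4317 0.0619; 0.0619 0.2918]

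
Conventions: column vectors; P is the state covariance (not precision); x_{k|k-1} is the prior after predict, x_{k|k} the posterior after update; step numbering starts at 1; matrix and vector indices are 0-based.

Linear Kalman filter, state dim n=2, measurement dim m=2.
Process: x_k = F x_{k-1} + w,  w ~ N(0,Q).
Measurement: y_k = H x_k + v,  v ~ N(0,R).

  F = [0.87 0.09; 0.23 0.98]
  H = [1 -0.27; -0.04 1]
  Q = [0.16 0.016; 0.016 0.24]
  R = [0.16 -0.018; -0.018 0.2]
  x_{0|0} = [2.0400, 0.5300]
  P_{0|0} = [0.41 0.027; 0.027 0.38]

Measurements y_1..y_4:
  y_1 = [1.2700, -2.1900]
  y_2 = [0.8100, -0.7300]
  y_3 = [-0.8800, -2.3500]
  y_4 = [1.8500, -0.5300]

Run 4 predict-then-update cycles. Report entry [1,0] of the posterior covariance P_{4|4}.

step 1: x^-=[1.8225, 0.9886]  P^-=[0.4776 0.1551; 0.1551 0.6388]  S=[0.6004 -0.0528; -0.0528 0.8272]  K=[0.7444 0.2119; 0.0386 0.7672]  nu=[-0.2856, -3.1057]  x^+=[0.9517, -1.4053]  P^+=[0.1245 0.0340; 0.0340 0.1541]
step 2: x^-=[0.7015, -1.1583]  P^-=[0.2608 0.0842; 0.0842 0.4099]  S=[0.4052 -0.0540; -0.0540 0.6036]  K=[0.6111 0.1769; 0.0247 0.6757]  nu=[-0.2042, 0.4563]  x^+=[0.6574, -0.8549]  P^+=[0.1023 0.0285; 0.0285 0.1358]
step 3: x^-=[0.4950, -0.6866]  P^-=[0.2430 0.0733; 0.0733 0.3887]  S=[0.3917 -0.0586; -0.0586 0.5832]  K=[0.5950 0.1688; 0.0184 0.6633]  nu=[-1.5604, -1.6436]  x^+=[-0.7108, -1.8055]  P^+=[0.0995 0.0270; 0.0270 0.1334]
step 4: x^-=[-0.7809, -1.9329]  P^-=[0.2406 0.0713; 0.0713 0.3856]  S=[0.3902 -0.0597; -0.0597 0.5803]  K=[0.5928 0.1672; 0.0170 0.6613]  nu=[2.1090, 1.3716]  x^+=[0.6988, -0.9899]  P^+=[0.0991 0.0267; 0.0267 0.1330]

P_post[1,0] = 0.0267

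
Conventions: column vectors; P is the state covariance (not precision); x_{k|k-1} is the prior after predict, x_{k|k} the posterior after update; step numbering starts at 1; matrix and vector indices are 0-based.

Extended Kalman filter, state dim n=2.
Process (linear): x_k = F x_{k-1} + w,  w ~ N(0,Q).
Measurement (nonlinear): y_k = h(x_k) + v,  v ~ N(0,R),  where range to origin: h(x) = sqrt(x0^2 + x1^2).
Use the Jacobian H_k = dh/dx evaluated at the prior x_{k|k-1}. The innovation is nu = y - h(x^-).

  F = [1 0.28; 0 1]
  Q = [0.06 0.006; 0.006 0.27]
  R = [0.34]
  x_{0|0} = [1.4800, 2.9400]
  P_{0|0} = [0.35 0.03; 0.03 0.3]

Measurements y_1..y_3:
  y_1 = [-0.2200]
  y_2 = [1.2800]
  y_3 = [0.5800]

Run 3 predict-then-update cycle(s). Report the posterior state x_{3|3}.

x_post = [0.9605, 0.3605]

step 1: x^-=[2.3032, 2.9400]  P^-=[0.4503 0.1200; 0.1200 0.5700]  H_jac=[0.6167 0.7872]  S=[0.9810]  K=[0.3794; 0.5328]  nu=[-3.9547]  x^+=[0.8028, 0.8328]  P^+=[0.3091 -0.0783; -0.0783 0.2915]
step 2: x^-=[1.0360, 0.8328]  P^-=[0.3481 0.0093; 0.0093 0.5615]  H_jac=[0.7794 0.6265]  S=[0.7810]  K=[0.3549; 0.4597]  nu=[-0.0492]  x^+=[1.0185, 0.8101]  P^+=[0.2498 -0.1181; -0.1181 0.3964]
step 3: x^-=[1.2454, 0.8101]  P^-=[0.2747 -0.0011; -0.0011 0.6664]  H_jac=[0.8382 0.5453]  S=[0.7302]  K=[0.3145; 0.4964]  nu=[-0.9057]  x^+=[0.9605, 0.3605]  P^+=[0.2025 -0.1151; -0.1151 0.4865]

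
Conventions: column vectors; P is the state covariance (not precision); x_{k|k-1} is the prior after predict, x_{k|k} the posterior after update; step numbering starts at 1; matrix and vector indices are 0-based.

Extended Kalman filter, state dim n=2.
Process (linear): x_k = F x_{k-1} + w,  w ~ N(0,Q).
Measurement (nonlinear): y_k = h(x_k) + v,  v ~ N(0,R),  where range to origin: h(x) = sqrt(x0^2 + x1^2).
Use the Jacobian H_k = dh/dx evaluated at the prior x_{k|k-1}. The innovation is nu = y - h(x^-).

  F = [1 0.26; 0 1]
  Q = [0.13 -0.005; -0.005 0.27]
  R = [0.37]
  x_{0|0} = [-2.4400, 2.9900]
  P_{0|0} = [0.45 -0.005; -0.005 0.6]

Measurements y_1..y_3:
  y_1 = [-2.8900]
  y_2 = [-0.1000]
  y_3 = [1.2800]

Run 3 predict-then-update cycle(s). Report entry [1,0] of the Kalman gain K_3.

step 1: x^-=[-1.6626, 2.9900]  P^-=[0.6180 0.1460; 0.1460 0.8700]  H_jac=[-0.4860 0.8740]  S=[1.0565]  K=[-0.1635; 0.6526]  nu=[-6.3112]  x^+=[-0.6308, -1.1284]  P^+=[0.5897 0.2587; 0.2587 0.4201]
step 2: x^-=[-0.9242, -1.1284]  P^-=[0.8827 0.3629; 0.3629 0.6901]  H_jac=[-0.6336 -0.7736]  S=[1.4932]  K=[-0.5626; -0.5116]  nu=[-1.5586]  x^+=[-0.0474, -0.3311]  P^+=[0.4101 -0.0668; -0.0668 0.2994]
step 3: x^-=[-0.1335, -0.3311]  P^-=[0.5256 0.0060; 0.0060 0.5694]  H_jac=[-0.3739 -0.9275]  S=[0.9374]  K=[-0.2156; -0.5657]  nu=[0.9230]  x^+=[-0.3325, -0.8533]  P^+=[0.4820 -0.1083; -0.1083 0.2693]

K[1,0] = -0.5657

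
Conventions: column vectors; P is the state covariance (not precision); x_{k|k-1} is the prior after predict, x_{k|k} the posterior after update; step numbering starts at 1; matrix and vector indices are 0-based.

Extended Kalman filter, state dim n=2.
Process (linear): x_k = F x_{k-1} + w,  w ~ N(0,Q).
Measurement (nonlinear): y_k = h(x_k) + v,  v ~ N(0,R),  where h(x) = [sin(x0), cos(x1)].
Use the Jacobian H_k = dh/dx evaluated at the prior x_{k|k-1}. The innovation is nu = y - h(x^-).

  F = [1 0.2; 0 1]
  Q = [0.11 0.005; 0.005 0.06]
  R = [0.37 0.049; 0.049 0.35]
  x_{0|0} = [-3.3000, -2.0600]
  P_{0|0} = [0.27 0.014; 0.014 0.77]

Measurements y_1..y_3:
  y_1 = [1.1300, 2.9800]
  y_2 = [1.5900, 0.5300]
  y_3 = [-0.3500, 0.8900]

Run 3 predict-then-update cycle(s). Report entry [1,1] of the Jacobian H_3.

step 1: x^-=[-3.7120, -2.0600]  P^-=[0.4164 0.1730; 0.1730 0.8300]  H_jac=[-0.8417 0.0000; 0.0000 0.8827]  S=[0.6650 -0.0795; -0.0795 0.9967]  K=[-0.5136 0.1122; -0.1323 0.7245]  nu=[0.5900, 3.4499]  x^+=[-3.6279, 0.3614]  P^+=[0.2193 0.0160; 0.0160 0.2799]
step 2: x^-=[-3.5556, 0.3614]  P^-=[0.3468 0.0770; 0.0770 0.3399]  H_jac=[-0.9155 0.0000; 0.0000 -0.3536]  S=[0.6607 0.0739; 0.0739 0.3925]  K=[-0.4830 0.0216; -0.0740 -0.2923]  nu=[1.1877, -0.4054]  x^+=[-4.1381, 0.3921]  P^+=[0.1941 0.0455; 0.0455 0.2996]
step 3: x^-=[-4.0596, 0.3921]  P^-=[0.3342 0.1104; 0.1104 0.3596]  H_jac=[-0.6074 0.0000; 0.0000 -0.3821]  S=[0.4933 0.0746; 0.0746 0.4025]  K=[-0.4071 -0.0294; -0.0868 -0.3253]  nu=[-1.1444, -0.0341]  x^+=[-3.5927, 0.5025]  P^+=[0.2504 0.0791; 0.0791 0.3091]

H_jac[1,1] = -0.3821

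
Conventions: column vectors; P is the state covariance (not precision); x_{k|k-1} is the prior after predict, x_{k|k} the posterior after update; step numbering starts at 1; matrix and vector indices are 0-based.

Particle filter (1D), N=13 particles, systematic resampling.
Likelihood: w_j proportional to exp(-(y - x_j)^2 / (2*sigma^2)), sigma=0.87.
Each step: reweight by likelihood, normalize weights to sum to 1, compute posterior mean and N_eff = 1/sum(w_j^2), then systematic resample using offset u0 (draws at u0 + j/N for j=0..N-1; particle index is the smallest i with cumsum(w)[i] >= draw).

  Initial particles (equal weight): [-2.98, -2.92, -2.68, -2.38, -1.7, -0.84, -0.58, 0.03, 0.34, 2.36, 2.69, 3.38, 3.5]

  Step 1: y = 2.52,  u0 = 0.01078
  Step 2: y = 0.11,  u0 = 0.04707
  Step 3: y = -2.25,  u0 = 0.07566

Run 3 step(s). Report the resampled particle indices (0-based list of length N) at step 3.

resampled_idx = [0, 1, 2, 3, 4, 5, 5, 6, 7, 8, 9, 10, 10]

step 1: w=[0.0000, 0.0000, 0.0000, 0.0000, 0.0000, 0.0002, 0.0006, 0.0052, 0.0137, 0.3101, 0.3095, 0.1935, 0.1672]  mean=2.8081  Neff=3.8823  idx=[8, 9, 9, 9, 9, 10, 10, 10, 10, 11, 11, 12, 12]
step 2: w=[0.8333, 0.0305, 0.0305, 0.0305, 0.0305, 0.0106, 0.0106, 0.0106, 0.0106, 0.0007, 0.0007, 0.0004, 0.0004]  mean=0.6932  Neff=1.4314  idx=[0, 0, 0, 0, 0, 0, 0, 0, 0, 0, 0, 2, 6]
step 3: w=[0.0909, 0.0909, 0.0909, 0.0909, 0.0909, 0.0909, 0.0909, 0.0909, 0.0909, 0.0909, 0.0909, 0.0000, 0.0000]  mean=0.3400  Neff=11.0002  idx=[0, 1, 2, 3, 4, 5, 5, 6, 7, 8, 9, 10, 10]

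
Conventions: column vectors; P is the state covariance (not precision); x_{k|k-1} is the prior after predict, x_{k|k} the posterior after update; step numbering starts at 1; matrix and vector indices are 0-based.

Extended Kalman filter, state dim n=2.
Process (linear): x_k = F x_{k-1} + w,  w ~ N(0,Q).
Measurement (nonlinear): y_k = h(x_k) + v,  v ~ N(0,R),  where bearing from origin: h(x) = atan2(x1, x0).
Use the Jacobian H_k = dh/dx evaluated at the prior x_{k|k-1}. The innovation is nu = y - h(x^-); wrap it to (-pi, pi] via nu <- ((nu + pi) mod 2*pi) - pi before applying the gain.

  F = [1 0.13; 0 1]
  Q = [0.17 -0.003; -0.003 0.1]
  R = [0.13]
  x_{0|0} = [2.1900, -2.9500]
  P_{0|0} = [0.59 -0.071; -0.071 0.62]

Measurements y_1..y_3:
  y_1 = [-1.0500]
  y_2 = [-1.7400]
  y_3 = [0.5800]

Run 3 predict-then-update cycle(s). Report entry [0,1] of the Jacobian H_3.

H_jac[0,1] = 0.0333

step 1: x^-=[1.8065, -2.9500]  P^-=[0.7520 0.0066; 0.0066 0.7200]  H_jac=[0.2465 0.1510]  S=[0.1926]  K=[0.9677; 0.5728]  nu=[-0.0287]  x^+=[1.7788, -2.9664]  P^+=[0.5716 -0.1002; -0.1002 0.6568]
step 2: x^-=[1.3931, -2.9664]  P^-=[0.7267 -0.0178; -0.0178 0.7568]  H_jac=[0.2762 0.1297]  S=[0.1969]  K=[1.0077; 0.4736]  nu=[-0.6083]  x^+=[0.7802, -3.2545]  P^+=[0.5268 -0.1117; -0.1117 0.7126]
step 3: x^-=[0.3571, -3.2545]  P^-=[0.6798 -0.0221; -0.0221 0.8126]  H_jac=[0.3036 0.0333]  S=[0.1931]  K=[1.0649; 0.1054]  nu=[2.0415]  x^+=[2.5311, -3.0393]  P^+=[0.4608 -0.0438; -0.0438 0.8105]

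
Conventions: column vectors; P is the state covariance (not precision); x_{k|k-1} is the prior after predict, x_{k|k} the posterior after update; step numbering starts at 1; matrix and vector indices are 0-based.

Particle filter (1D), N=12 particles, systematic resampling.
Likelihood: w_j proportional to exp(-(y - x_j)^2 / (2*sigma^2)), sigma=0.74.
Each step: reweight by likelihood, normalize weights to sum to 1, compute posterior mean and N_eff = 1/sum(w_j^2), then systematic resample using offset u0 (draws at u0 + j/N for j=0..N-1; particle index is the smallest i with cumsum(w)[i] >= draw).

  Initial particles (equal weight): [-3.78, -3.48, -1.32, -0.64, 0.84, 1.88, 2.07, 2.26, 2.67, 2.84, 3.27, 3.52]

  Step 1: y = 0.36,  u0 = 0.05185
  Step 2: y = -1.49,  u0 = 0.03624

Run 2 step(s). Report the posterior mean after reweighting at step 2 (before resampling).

step 1: w=[0.0000, 0.0000, 0.0498, 0.2628, 0.5306, 0.0794, 0.0454, 0.0242, 0.0050, 0.0024, 0.0003, 0.0001]  mean=0.5312  Neff=2.7616  idx=[3, 3, 3, 3, 4, 4, 4, 4, 4, 4, 5, 7]
step 2: w=[0.2450, 0.2450, 0.2450, 0.2450, 0.0033, 0.0033, 0.0033, 0.0033, 0.0033, 0.0033, 0.0000, 0.0000]  mean=-0.6104  Neff=4.1639  idx=[0, 0, 0, 1, 1, 1, 2, 2, 2, 3, 3, 3]

post_mean = -0.6104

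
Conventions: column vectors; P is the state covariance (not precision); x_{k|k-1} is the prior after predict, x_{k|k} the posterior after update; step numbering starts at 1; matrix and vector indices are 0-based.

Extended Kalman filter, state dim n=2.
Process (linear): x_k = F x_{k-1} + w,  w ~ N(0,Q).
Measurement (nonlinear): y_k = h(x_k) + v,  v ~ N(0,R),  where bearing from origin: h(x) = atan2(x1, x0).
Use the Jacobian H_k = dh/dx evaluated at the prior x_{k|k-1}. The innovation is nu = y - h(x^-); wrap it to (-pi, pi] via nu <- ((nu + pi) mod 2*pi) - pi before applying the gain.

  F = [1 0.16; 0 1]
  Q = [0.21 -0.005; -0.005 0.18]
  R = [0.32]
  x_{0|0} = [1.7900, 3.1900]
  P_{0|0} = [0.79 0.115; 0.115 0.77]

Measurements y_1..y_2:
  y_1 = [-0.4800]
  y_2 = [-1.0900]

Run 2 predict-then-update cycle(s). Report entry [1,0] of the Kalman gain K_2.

step 1: x^-=[2.3004, 3.1900]  P^-=[1.0565 0.2332; 0.2332 0.9500]  H_jac=[-0.2062 0.1487]  S=[0.3716]  K=[-0.4930; 0.2508]  nu=[-1.4260]  x^+=[3.0034, 2.8324]  P^+=[0.9662 0.2791; 0.2791 0.9266]
step 2: x^-=[3.4566, 2.8324]  P^-=[1.2892 0.4224; 0.4224 1.1066]  H_jac=[-0.1418 0.1731]  S=[0.3583]  K=[-0.3062; 0.3673]  nu=[-1.7765]  x^+=[4.0006, 2.1799]  P^+=[1.2556 0.4627; 0.4627 1.0583]

K[1,0] = 0.3673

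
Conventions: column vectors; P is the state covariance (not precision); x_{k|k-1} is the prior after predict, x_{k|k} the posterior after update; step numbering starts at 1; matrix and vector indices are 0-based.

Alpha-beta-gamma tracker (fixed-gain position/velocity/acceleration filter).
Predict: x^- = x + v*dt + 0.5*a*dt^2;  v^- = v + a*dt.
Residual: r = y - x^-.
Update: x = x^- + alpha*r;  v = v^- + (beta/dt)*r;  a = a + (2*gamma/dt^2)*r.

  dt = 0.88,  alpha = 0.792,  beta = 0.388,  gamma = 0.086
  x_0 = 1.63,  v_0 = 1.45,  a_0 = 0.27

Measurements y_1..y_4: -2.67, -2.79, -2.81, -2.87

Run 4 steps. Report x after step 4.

x_post = -3.3278

step 1: x_pred=3.0105  r=-5.6805  x^+=-1.4884  v^+=-0.8170  a^+=-0.9917
step 2: x_pred=-2.5914  r=-0.1986  x^+=-2.7487  v^+=-1.7773  a^+=-1.0358
step 3: x_pred=-4.7137  r=1.9037  x^+=-3.2060  v^+=-1.8494  a^+=-0.6130
step 4: x_pred=-5.0708  r=2.2008  x^+=-3.3278  v^+=-1.4185  a^+=-0.1242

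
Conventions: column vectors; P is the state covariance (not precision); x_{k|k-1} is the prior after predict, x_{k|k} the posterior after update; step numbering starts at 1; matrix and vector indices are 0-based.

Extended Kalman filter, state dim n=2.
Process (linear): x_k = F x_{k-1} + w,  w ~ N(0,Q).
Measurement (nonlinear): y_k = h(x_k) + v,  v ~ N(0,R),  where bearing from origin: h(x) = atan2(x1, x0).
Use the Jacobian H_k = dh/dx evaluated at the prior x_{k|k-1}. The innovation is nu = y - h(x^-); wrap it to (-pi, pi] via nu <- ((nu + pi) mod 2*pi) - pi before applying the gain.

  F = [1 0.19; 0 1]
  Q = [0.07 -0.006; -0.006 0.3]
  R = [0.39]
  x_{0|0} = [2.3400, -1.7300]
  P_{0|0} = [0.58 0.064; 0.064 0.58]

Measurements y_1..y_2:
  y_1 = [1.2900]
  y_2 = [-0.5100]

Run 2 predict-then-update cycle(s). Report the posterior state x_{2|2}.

step 1: x^-=[2.0113, -1.7300]  P^-=[0.6953 0.1682; 0.1682 0.8800]  H_jac=[0.2458 0.2858]  S=[0.5275]  K=[0.4151; 0.5551]  nu=[2.0004]  x^+=[2.8416, -0.6196]  P^+=[0.6044 0.0467; 0.0467 0.7175]
step 2: x^-=[2.7239, -0.6196]  P^-=[0.7180 0.1770; 0.1770 1.0175]  H_jac=[0.0794 0.3491]  S=[0.5283]  K=[0.2248; 0.6988]  nu=[-0.2863]  x^+=[2.6595, -0.8197]  P^+=[0.6913 0.0940; 0.0940 0.7594]

x_post = [2.6595, -0.8197]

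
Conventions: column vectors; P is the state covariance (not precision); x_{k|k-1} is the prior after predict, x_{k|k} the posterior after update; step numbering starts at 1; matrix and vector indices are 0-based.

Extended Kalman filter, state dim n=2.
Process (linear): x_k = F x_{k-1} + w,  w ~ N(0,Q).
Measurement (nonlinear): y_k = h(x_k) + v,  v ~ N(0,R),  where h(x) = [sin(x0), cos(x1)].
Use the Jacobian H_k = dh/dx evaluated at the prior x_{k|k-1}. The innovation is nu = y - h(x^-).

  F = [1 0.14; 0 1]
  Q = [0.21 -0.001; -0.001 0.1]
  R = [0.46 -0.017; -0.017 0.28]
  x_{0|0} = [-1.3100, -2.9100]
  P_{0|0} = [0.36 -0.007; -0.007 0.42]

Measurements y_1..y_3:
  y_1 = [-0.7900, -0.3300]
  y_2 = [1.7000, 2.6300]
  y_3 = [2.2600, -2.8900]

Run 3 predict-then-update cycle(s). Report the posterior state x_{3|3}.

x_post = [-4.8144, -2.7736]

step 1: x^-=[-1.7174, -2.9100]  P^-=[0.5763 0.0508; 0.0508 0.5200]  H_jac=[-0.1461 0.0000; 0.0000 0.2295]  S=[0.4723 -0.0187; -0.0187 0.3074]  K=[-0.1772 0.0272; -0.0003 0.3883]  nu=[0.1993, 0.6433]  x^+=[-1.7352, -2.6603]  P^+=[0.5610 0.0462; 0.0462 0.4737]
step 2: x^-=[-2.1077, -2.6603]  P^-=[0.7933 0.1116; 0.1116 0.5737]  H_jac=[-0.5115 0.0000; 0.0000 0.4629]  S=[0.6675 -0.0434; -0.0434 0.4029]  K=[-0.6037 0.0631; -0.0429 0.6544]  nu=[2.5593, 3.5164]  x^+=[-3.4308, -0.4689]  P^+=[0.5451 0.0603; 0.0603 0.3974]
step 3: x^-=[-3.4965, -0.4689]  P^-=[0.7798 0.1150; 0.1150 0.4974]  H_jac=[-0.9377 0.0000; 0.0000 0.4519]  S=[1.1456 -0.0657; -0.0657 0.3816]  K=[-0.6367 0.0265; -0.0609 0.5786]  nu=[1.9125, -3.7821]  x^+=[-4.8144, -2.7736]  P^+=[0.3128 0.0404; 0.0404 0.3608]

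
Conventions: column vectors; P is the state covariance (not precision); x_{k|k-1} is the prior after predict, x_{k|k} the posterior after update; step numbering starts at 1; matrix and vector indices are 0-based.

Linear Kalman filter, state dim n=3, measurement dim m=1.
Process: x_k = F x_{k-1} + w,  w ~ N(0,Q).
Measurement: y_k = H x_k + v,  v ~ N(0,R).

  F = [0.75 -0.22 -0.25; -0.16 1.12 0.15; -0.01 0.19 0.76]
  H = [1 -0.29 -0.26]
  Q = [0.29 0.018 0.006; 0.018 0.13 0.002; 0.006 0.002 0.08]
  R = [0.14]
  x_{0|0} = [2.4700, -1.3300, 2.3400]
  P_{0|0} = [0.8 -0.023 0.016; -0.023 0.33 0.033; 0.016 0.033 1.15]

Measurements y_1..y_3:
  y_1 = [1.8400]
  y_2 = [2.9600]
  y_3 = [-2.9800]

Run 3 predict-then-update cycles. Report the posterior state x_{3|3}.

step 1: x^-=[1.5601, -1.5338, 1.5010]  P^-=[0.8331 -0.2305 -0.2335; -0.2305 0.6089 0.2326; -0.2335 0.2326 0.7656]  S=[1.3662]  K=[0.7031; -0.3422; -0.3660]  nu=[0.2254]  x^+=[1.7186, -1.6109, 1.4185]  P^+=[0.1576 0.0983 0.1181; 0.0983 0.4489 0.0615; 0.1181 0.0615 0.5826]
step 2: x^-=[1.2887, -1.8664, 0.7548]  P^-=[0.3669 -0.0486 -0.0560; -0.0486 0.6900 0.1997; -0.0560 0.1997 0.4483]  S=[0.6826]  K=[0.5794; -0.4404; -0.3376]  nu=[1.3263]  x^+=[2.0572, -2.4505, 0.3070]  P^+=[0.1377 0.1256 0.0775; 0.1256 0.5576 0.0982; 0.0775 0.0982 0.3705]
step 3: x^-=[2.0052, -3.0277, -0.2529]  P^-=[0.3579 -0.0588 -0.0473; -0.0588 0.8256 0.2347; -0.0473 0.2347 0.3408]  S=[0.6844]  K=[0.5658; -0.5249; -0.2980]  nu=[-5.9290]  x^+=[-1.3492, 0.0844, 1.5138]  P^+=[0.1388 0.1444 0.0681; 0.1444 0.6370 0.1277; 0.0681 0.1277 0.2801]

x_post = [-1.3492, 0.0844, 1.5138]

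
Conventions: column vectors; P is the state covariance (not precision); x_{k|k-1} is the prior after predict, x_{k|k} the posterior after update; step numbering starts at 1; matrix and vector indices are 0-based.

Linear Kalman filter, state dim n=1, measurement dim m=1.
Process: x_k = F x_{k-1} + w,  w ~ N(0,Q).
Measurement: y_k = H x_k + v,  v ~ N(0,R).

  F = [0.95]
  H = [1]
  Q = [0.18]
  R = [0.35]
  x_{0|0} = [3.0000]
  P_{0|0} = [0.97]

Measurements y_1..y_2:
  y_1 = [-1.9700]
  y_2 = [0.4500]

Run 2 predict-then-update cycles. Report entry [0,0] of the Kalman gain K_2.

step 1: x^-=[2.8500]  P^-=[1.0554]  S=[1.4054]  K=[0.7510]  nu=[-4.8200]  x^+=[-0.7697]  P^+=[0.2628]
step 2: x^-=[-0.7312]  P^-=[0.4172]  S=[0.7672]  K=[0.5438]  nu=[1.1812]  x^+=[-0.0888]  P^+=[0.1903]

K[0,0] = 0.5438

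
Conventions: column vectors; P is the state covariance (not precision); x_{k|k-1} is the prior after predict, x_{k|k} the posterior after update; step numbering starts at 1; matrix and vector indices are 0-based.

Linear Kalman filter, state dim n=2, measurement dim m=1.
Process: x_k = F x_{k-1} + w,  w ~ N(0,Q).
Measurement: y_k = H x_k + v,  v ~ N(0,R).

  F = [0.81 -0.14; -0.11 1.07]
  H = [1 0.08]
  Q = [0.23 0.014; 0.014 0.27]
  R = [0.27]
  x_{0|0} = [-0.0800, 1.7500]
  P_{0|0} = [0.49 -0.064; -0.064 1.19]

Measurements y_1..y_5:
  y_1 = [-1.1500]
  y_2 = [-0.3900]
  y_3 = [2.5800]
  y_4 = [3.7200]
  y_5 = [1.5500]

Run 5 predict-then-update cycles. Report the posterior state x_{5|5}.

x_post = [1.8983, -1.1000]

step 1: x^-=[-0.3098, 1.8813]  P^-=[0.5893 -0.2644; -0.2644 1.6534]  S=[0.8276]  K=[0.6865; -0.1596]  nu=[-0.9907]  x^+=[-0.9899, 2.0394]  P^+=[0.1993 -0.1737; -0.1737 1.6323]
step 2: x^-=[-1.0874, 2.2911]  P^-=[0.4321 -0.4015; -0.4015 2.1822]  S=[0.6518]  K=[0.6136; -0.3481]  nu=[0.5141]  x^+=[-0.7719, 2.1121]  P^+=[0.1867 -0.2622; -0.2622 2.1032]
step 3: x^-=[-0.9209, 2.3449]  P^-=[0.4532 -0.5490; -0.5490 2.7419]  S=[0.6529]  K=[0.6268; -0.5049]  nu=[3.3134]  x^+=[1.1560, 0.6719]  P^+=[0.1966 -0.3424; -0.3424 2.5755]
step 4: x^-=[0.8423, 0.5917]  P^-=[0.4871 -0.6913; -0.6913 3.3016]  S=[0.6677]  K=[0.6468; -0.6398]  nu=[2.8304]  x^+=[2.6729, -1.2193]  P^+=[0.2078 -0.4150; -0.4150 3.0283]
step 5: x^-=[2.3358, -1.5986]  P^-=[0.5198 -0.8242; -0.8242 3.8373]  S=[0.6825]  K=[0.6650; -0.7579]  nu=[-0.6579]  x^+=[1.8983, -1.1000]  P^+=[0.2180 -0.4802; -0.4802 3.4453]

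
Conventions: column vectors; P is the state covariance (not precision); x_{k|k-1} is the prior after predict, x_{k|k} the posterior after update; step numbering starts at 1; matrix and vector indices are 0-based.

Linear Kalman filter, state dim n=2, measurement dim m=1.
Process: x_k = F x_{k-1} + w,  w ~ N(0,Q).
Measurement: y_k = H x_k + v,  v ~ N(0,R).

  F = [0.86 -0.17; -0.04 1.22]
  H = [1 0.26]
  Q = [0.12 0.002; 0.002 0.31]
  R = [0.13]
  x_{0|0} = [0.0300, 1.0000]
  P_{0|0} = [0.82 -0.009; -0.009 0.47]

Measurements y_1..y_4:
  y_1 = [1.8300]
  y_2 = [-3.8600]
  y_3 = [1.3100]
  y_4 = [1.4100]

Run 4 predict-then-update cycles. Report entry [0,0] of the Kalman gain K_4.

K[0,0] = 0.7977

step 1: x^-=[-0.1442, 1.2188]  P^-=[0.7427 -0.1332; -0.1332 1.0117]  S=[0.8718]  K=[0.8122; 0.1490]  nu=[1.6573]  x^+=[1.2018, 1.4657]  P^+=[0.1676 -0.2387; -0.2387 0.9924]
step 2: x^-=[0.7844, 1.7400]  P^-=[0.3424 -0.4616; -0.4616 1.8106]  S=[0.3548]  K=[0.6269; 0.0258]  nu=[-5.0968]  x^+=[-2.4108, 1.6085]  P^+=[0.2030 -0.4674; -0.4674 1.8104]
step 3: x^-=[-2.3467, 2.0588]  P^-=[0.4591 -0.8740; -0.8740 3.0505]  S=[0.3409]  K=[0.6803; -0.2372]  nu=[3.1214]  x^+=[-0.2233, 1.3185]  P^+=[0.3014 -0.8190; -0.8190 3.0314]
step 4: x^-=[-0.4162, 1.6176]  P^-=[0.6700 -1.5019; -1.5019 4.9023]  S=[0.3504]  K=[0.7977; -0.6488]  nu=[1.4056]  x^+=[0.7050, 0.7056]  P^+=[0.4471 -1.3206; -1.3206 4.7548]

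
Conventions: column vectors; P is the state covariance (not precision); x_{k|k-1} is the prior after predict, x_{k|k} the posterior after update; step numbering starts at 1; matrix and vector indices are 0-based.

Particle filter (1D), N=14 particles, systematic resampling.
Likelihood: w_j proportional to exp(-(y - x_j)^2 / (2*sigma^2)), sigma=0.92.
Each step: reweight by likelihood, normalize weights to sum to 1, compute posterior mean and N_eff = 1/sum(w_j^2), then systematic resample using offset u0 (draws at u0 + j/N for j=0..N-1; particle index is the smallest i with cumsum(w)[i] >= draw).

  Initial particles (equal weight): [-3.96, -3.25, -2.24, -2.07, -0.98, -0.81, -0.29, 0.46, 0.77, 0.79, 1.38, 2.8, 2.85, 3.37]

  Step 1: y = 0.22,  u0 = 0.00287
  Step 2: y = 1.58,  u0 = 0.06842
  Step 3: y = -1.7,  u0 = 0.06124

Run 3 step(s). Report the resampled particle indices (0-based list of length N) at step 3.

resampled_idx = [0, 0, 0, 0, 0, 0, 1, 1, 2, 4, 5, 7, 9, 12]

step 1: w=[0.0000, 0.0002, 0.0056, 0.0090, 0.0852, 0.1066, 0.1711, 0.1928, 0.1669, 0.1647, 0.0901, 0.0039, 0.0034, 0.0006]  mean=0.2428  Neff=6.7428  idx=[2, 4, 5, 6, 6, 6, 7, 7, 8, 8, 8, 9, 9, 10]
step 2: w=[0.0000, 0.0036, 0.0059, 0.0219, 0.0219, 0.0219, 0.0824, 0.0824, 0.1173, 0.1173, 0.1173, 0.1196, 0.1196, 0.1688]  mean=0.7413  Neff=8.8139  idx=[5, 6, 7, 8, 8, 9, 10, 10, 11, 11, 12, 13, 13, 13]
step 3: w=[0.4680, 0.0962, 0.0962, 0.0412, 0.0412, 0.0412, 0.0412, 0.0412, 0.0389, 0.0389, 0.0389, 0.0056, 0.0056, 0.0056]  mean=0.2267  Neff=3.9886  idx=[0, 0, 0, 0, 0, 0, 1, 1, 2, 4, 5, 7, 9, 12]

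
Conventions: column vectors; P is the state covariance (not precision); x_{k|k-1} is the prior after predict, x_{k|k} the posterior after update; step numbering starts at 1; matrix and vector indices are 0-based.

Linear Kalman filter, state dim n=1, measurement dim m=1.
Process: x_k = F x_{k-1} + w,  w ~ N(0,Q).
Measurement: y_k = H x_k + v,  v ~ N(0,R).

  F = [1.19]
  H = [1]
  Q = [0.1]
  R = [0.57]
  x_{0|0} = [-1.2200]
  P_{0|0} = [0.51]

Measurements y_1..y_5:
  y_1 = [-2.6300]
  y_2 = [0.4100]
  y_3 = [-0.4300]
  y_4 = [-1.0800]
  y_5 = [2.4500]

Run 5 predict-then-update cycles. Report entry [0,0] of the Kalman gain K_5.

step 1: x^-=[-1.4518]  P^-=[0.8222]  S=[1.3922]  K=[0.5906]  nu=[-1.1782]  x^+=[-2.1476]  P^+=[0.3366]
step 2: x^-=[-2.5557]  P^-=[0.5767]  S=[1.1467]  K=[0.5029]  nu=[2.9657]  x^+=[-1.0642]  P^+=[0.2867]
step 3: x^-=[-1.2664]  P^-=[0.5059]  S=[1.0759]  K=[0.4702]  nu=[0.8364]  x^+=[-0.8731]  P^+=[0.2680]
step 4: x^-=[-1.0390]  P^-=[0.4796]  S=[1.0496]  K=[0.4569]  nu=[-0.0410]  x^+=[-1.0577]  P^+=[0.2604]
step 5: x^-=[-1.2587]  P^-=[0.4688]  S=[1.0388]  K=[0.4513]  nu=[3.7087]  x^+=[0.4150]  P^+=[0.2572]

K[0,0] = 0.4513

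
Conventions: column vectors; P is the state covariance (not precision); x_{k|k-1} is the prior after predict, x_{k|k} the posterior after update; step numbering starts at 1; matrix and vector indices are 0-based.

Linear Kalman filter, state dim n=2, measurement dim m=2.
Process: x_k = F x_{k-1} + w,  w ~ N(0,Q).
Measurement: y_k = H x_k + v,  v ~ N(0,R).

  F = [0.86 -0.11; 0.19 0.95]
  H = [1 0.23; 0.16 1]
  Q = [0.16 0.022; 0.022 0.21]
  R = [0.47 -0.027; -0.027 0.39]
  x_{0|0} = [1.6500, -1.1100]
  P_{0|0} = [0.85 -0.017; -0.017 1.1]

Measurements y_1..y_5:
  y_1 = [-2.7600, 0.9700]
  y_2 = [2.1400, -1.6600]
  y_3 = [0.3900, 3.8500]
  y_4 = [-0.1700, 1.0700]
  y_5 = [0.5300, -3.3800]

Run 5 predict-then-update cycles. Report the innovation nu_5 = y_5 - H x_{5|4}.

innov = [0.4444, -4.5575]

step 1: x^-=[1.5411, -0.7410]  P^-=[0.8052 0.0324; 0.0324 1.2273]  S=[1.3550 0.4177; 0.4177 1.6483]  K=[0.6178 -0.0588; 0.0019 0.7473]  nu=[-4.1307, 1.4644]  x^+=[-1.0970, 0.3455]  P^+=[0.3126 -0.0896; -0.0896 0.3057]
step 2: x^-=[-0.9814, 0.1198]  P^-=[0.4118 -0.0302; -0.0302 0.4648]  S=[0.8925 0.1145; 0.1145 0.8557]  K=[0.4561 -0.0193; 0.0173 0.5353]  nu=[3.0939, -1.6228]  x^+=[0.4611, -0.6953]  P^+=[0.2278 -0.0563; -0.0563 0.2173]
step 3: x^-=[0.4730, -0.5729]  P^-=[0.3418 -0.0083; -0.0083 0.3940]  S=[0.8288 0.1097; 0.1097 0.7901]  K=[0.4098 0.0018; 0.0342 0.4923]  nu=[0.0488, 4.3473]  x^+=[0.5008, 1.5687]  P^+=[0.2024 -0.0427; -0.0427 0.1979]
step 4: x^-=[0.2582, 1.5854]  P^-=[0.3202 0.0004; 0.0004 0.3805]  S=[0.8105 0.1121; 0.1121 0.7788]  K=[0.3938 0.0095; 0.0417 0.4826]  nu=[-0.7928, -0.5567]  x^+=[-0.0594, 1.2837]  P^+=[0.1936 -0.0379; -0.0379 0.1932]
step 5: x^-=[-0.1923, 1.2082]  P^-=[0.3127 0.0033; 0.0033 0.3776]  S=[0.8041 0.1133; 0.1133 0.7767]  K=[0.3881 0.0120; 0.0444 0.4804]  nu=[0.4444, -4.5575]  x^+=[-0.0747, -0.9615]  P^+=[0.1904 -0.0362; -0.0362 0.1920]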